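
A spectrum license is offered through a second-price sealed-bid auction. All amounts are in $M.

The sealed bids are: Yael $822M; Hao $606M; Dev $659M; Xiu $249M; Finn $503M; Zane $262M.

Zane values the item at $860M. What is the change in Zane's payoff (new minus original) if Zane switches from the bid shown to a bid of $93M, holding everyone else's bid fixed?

$0M

The highest bid among the other bidders is $822M; Zane's bid doesn't change that.
Original bid $262M: Zane is not highest (top rival bid is $822M); payoff $0M.
Alternative bid $93M: Zane is not highest (top rival bid is $822M); payoff $0M.
Change in payoff = $0M − ($0M) = $0M.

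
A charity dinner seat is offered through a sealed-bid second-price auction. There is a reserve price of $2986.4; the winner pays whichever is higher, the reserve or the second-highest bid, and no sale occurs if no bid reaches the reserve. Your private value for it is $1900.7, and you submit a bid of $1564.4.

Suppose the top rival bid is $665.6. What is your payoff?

$0

Your bid $1564.4 is the highest bid but falls below the reserve $2986.4, so the item goes unsold. Payoff $0.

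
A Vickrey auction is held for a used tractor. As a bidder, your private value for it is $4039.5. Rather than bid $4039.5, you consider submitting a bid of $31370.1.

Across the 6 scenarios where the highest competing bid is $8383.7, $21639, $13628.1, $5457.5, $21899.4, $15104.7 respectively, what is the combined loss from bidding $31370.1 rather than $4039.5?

The deviation costs you only when the competing bid falls strictly between $4039.5 and $31370.1; elsewhere both bids give the same outcome.
$8383.7: truthful payoff $0, deviation payoff −$4344.2 → loss $4344.2.
$21639: truthful payoff $0, deviation payoff −$17599.5 → loss $17599.5.
$13628.1: truthful payoff $0, deviation payoff −$9588.6 → loss $9588.6.
$5457.5: truthful payoff $0, deviation payoff −$1418 → loss $1418.
$21899.4: truthful payoff $0, deviation payoff −$17859.9 → loss $17859.9.
$15104.7: truthful payoff $0, deviation payoff −$11065.2 → loss $11065.2.
Total loss = $4344.2 + $17599.5 + $9588.6 + $1418 + $17859.9 + $11065.2 = $61875.4.

$61875.4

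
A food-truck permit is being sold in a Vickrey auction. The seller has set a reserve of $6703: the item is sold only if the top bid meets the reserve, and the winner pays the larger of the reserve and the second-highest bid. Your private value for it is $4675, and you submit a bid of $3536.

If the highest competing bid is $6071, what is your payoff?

$0

Your bid $3536 is below the highest competing bid $6071, so you lose. Payoff $0.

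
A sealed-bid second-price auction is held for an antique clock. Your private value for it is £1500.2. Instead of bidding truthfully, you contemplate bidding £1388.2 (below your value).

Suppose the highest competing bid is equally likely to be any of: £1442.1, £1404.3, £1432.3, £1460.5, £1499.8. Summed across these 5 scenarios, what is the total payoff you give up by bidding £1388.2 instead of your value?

The deviation costs you only when the competing bid falls strictly between £1388.2 and £1500.2; elsewhere both bids give the same outcome.
£1442.1: truthful payoff £58.1, deviation payoff £0 → loss £58.1.
£1404.3: truthful payoff £95.9, deviation payoff £0 → loss £95.9.
£1432.3: truthful payoff £67.9, deviation payoff £0 → loss £67.9.
£1460.5: truthful payoff £39.7, deviation payoff £0 → loss £39.7.
£1499.8: truthful payoff £0.4, deviation payoff £0 → loss £0.4.
Total loss = £58.1 + £95.9 + £67.9 + £39.7 + £0.4 = £262.

£262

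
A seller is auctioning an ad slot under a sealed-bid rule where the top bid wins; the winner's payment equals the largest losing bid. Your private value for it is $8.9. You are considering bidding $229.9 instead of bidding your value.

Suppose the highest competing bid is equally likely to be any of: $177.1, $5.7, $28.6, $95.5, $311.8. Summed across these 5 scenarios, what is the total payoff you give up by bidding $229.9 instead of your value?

The deviation costs you only when the competing bid falls strictly between $8.9 and $229.9; elsewhere both bids give the same outcome.
$177.1: truthful payoff $0, deviation payoff −$168.2 → loss $168.2.
$5.7: outcomes coincide → loss $0.
$28.6: truthful payoff $0, deviation payoff −$19.7 → loss $19.7.
$95.5: truthful payoff $0, deviation payoff −$86.6 → loss $86.6.
$311.8: outcomes coincide → loss $0.
Total loss = $168.2 + $19.7 + $86.6 = $274.5.
Because the price is fixed by the runner-up's bid, deviating from your value can only change a good outcome into a bad one — never the reverse.

$274.5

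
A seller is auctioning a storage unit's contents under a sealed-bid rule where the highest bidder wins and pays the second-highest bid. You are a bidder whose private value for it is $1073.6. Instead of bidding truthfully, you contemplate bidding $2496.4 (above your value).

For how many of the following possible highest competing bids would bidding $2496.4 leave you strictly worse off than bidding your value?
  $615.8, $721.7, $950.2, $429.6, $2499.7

0

The deviation hurts exactly when the highest competing bid lies strictly between $1073.6 and $2496.4 — overbidding then wins at a price above your value.
$615.8: below both → same outcome either way.
$721.7: below both → same outcome either way.
$950.2: below both → same outcome either way.
$429.6: below both → same outcome either way.
$2499.7: above both → same outcome either way.
Count: 0.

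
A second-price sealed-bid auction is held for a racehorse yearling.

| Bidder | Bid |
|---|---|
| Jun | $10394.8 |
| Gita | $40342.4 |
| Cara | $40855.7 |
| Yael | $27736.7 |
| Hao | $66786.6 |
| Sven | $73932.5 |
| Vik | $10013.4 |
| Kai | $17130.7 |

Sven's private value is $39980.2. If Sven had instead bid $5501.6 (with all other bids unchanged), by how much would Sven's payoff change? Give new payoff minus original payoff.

$26806.4

The highest bid among the other bidders is $66786.6; Sven's bid doesn't change that.
Original bid $73932.5: Sven is highest, pays the top rival bid $66786.6; payoff $39980.2 − $66786.6 = −$26806.4.
Alternative bid $5501.6: Sven is not highest (top rival bid is $66786.6); payoff $0.
Change in payoff = $0 − (−$26806.4) = $26806.4.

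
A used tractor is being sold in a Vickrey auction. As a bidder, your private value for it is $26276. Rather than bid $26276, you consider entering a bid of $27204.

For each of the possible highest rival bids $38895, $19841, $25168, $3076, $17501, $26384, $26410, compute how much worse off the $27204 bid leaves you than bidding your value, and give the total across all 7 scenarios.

$242

The deviation costs you only when the competing bid falls strictly between $26276 and $27204; elsewhere both bids give the same outcome.
$38895: outcomes coincide → loss $0.
$19841: outcomes coincide → loss $0.
$25168: outcomes coincide → loss $0.
$3076: outcomes coincide → loss $0.
$17501: outcomes coincide → loss $0.
$26384: truthful payoff $0, deviation payoff −$108 → loss $108.
$26410: truthful payoff $0, deviation payoff −$134 → loss $134.
Total loss = $108 + $134 = $242.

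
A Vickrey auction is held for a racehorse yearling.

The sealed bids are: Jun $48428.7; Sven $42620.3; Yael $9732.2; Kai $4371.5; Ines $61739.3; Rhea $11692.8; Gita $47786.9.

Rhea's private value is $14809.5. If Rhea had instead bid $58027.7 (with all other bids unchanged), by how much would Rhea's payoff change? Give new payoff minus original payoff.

$0

The highest bid among the other bidders is $61739.3; Rhea's bid doesn't change that.
Original bid $11692.8: Rhea is not highest (top rival bid is $61739.3); payoff $0.
Alternative bid $58027.7: Rhea is not highest (top rival bid is $61739.3); payoff $0.
Change in payoff = $0 − ($0) = $0.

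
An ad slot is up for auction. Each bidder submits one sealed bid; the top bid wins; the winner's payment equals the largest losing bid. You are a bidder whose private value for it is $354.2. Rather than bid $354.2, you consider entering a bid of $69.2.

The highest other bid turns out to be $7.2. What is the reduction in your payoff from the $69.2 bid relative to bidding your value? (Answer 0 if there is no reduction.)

$0

Bidding your value $354.2: you win (since $354.2 > $7.2) and pay $7.2. Payoff $347.
Bidding $69.2: you win and pay $7.2. Payoff $354.2 − $7.2 = $347.
Difference = $347 − $347 = $0; both bids lead to the same outcome because the competing bid is below both your value and your alternative bid.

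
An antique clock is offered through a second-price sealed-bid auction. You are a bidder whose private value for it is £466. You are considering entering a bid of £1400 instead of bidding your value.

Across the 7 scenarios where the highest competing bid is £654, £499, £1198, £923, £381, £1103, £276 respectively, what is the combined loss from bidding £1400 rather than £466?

The deviation costs you only when the competing bid falls strictly between £466 and £1400; elsewhere both bids give the same outcome.
£654: truthful payoff £0, deviation payoff −£188 → loss £188.
£499: truthful payoff £0, deviation payoff −£33 → loss £33.
£1198: truthful payoff £0, deviation payoff −£732 → loss £732.
£923: truthful payoff £0, deviation payoff −£457 → loss £457.
£381: outcomes coincide → loss £0.
£1103: truthful payoff £0, deviation payoff −£637 → loss £637.
£276: outcomes coincide → loss £0.
Total loss = £188 + £33 + £732 + £457 + £637 = £2047.
Truthful bidding weakly dominates here: raising your bid can only win items priced above your value, and lowering it can only forfeit items priced below.

£2047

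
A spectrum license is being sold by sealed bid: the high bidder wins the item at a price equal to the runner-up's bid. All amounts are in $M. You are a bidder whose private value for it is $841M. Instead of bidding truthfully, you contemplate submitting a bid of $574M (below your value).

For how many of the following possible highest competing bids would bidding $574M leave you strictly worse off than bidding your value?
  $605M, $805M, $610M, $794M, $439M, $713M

5

The deviation hurts exactly when the highest competing bid lies strictly between $574M and $841M — underbidding then forfeits a profitable win.
$605M: inside the interval → strictly worse (loss $236M).
$805M: inside the interval → strictly worse (loss $36M).
$610M: inside the interval → strictly worse (loss $231M).
$794M: inside the interval → strictly worse (loss $47M).
$439M: below both → same outcome either way.
$713M: inside the interval → strictly worse (loss $128M).
Count: 5.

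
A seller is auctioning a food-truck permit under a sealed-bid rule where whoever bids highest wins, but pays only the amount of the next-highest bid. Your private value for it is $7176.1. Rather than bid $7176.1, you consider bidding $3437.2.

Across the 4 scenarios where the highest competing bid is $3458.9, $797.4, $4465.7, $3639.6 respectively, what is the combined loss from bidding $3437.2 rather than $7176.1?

The deviation costs you only when the competing bid falls strictly between $3437.2 and $7176.1; elsewhere both bids give the same outcome.
$3458.9: truthful payoff $3717.2, deviation payoff $0 → loss $3717.2.
$797.4: outcomes coincide → loss $0.
$4465.7: truthful payoff $2710.4, deviation payoff $0 → loss $2710.4.
$3639.6: truthful payoff $3536.5, deviation payoff $0 → loss $3536.5.
Total loss = $3717.2 + $2710.4 + $3536.5 = $9964.1.
Truthful bidding weakly dominates here: raising your bid can only win items priced above your value, and lowering it can only forfeit items priced below.

$9964.1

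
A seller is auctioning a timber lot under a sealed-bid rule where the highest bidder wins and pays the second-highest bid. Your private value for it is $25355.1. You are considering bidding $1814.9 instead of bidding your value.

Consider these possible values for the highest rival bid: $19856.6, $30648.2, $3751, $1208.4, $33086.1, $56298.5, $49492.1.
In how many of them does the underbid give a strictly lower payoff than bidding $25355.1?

2

The deviation hurts exactly when the highest competing bid lies strictly between $1814.9 and $25355.1 — underbidding then forfeits a profitable win.
$19856.6: inside the interval → strictly worse (loss $5498.5).
$30648.2: above both → same outcome either way.
$3751: inside the interval → strictly worse (loss $21604.1).
$1208.4: below both → same outcome either way.
$33086.1: above both → same outcome either way.
$56298.5: above both → same outcome either way.
$49492.1: above both → same outcome either way.
Count: 2.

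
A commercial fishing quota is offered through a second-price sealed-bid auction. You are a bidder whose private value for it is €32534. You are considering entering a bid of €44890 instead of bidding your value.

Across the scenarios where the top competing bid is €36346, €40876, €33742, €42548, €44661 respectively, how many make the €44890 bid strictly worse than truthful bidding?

5

The deviation hurts exactly when the highest competing bid lies strictly between €32534 and €44890 — overbidding then wins at a price above your value.
€36346: inside the interval → strictly worse (loss €3812).
€40876: inside the interval → strictly worse (loss €8342).
€33742: inside the interval → strictly worse (loss €1208).
€42548: inside the interval → strictly worse (loss €10014).
€44661: inside the interval → strictly worse (loss €12127).
Count: 5.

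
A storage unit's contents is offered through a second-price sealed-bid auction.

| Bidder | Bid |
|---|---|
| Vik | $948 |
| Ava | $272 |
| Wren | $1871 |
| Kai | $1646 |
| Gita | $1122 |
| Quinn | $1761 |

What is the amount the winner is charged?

Highest bid: Wren at $1871, so Wren wins.
Second-highest bid: Quinn at $1761 — that is the price the winner pays.

$1761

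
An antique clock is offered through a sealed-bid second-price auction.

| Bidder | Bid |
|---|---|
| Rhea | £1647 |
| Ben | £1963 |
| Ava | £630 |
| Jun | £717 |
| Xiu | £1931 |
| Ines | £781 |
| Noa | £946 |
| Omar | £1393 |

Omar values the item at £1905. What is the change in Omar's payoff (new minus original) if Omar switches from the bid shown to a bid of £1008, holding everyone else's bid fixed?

£0

The highest bid among the other bidders is £1963; Omar's bid doesn't change that.
Original bid £1393: Omar is not highest (top rival bid is £1963); payoff £0.
Alternative bid £1008: Omar is not highest (top rival bid is £1963); payoff £0.
Change in payoff = £0 − (£0) = £0.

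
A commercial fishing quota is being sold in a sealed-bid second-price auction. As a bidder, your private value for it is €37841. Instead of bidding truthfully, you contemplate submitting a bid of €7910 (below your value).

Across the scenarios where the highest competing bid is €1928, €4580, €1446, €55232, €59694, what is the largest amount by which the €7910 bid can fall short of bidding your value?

€1928: same outcome either way → loss €0.
€4580: same outcome either way → loss €0.
€1446: same outcome either way → loss €0.
€55232: same outcome either way → loss €0.
€59694: same outcome either way → loss €0.
Maximum loss: €0.

€0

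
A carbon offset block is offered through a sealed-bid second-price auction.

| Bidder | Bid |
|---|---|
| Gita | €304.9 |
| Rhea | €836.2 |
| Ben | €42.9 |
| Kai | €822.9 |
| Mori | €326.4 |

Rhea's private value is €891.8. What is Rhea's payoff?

Highest bid: Rhea at €836.2, so Rhea wins.
Second-highest bid: Kai at €822.9 — that is the price the winner pays.
Rhea's payoff = value − price = €891.8 − €822.9 = €68.9.

€68.9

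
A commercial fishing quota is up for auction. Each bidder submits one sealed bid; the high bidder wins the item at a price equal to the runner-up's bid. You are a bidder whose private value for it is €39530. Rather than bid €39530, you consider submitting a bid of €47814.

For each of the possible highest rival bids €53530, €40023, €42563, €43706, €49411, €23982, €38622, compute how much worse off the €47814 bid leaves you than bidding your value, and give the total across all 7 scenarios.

€7702

The deviation costs you only when the competing bid falls strictly between €39530 and €47814; elsewhere both bids give the same outcome.
€53530: outcomes coincide → loss €0.
€40023: truthful payoff €0, deviation payoff −€493 → loss €493.
€42563: truthful payoff €0, deviation payoff −€3033 → loss €3033.
€43706: truthful payoff €0, deviation payoff −€4176 → loss €4176.
€49411: outcomes coincide → loss €0.
€23982: outcomes coincide → loss €0.
€38622: outcomes coincide → loss €0.
Total loss = €493 + €3033 + €4176 = €7702.
Truthful bidding weakly dominates here: raising your bid can only win items priced above your value, and lowering it can only forfeit items priced below.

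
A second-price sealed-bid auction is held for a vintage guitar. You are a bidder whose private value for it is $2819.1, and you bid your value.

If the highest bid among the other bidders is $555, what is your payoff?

Your bid $2819.1 exceeds the highest competing bid $555, so you win.
In a second-price auction the winner pays the second-highest bid, $555.
Payoff = value − price = $2819.1 − $555 = $2264.1.

$2264.1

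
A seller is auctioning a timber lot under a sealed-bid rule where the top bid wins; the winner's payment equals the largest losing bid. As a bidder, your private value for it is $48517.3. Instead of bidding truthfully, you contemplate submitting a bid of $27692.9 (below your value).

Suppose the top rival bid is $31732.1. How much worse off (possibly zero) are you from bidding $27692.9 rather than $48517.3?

Bidding your value $48517.3: you win (since $48517.3 > $31732.1) and pay $31732.1. Payoff $16785.2.
Bidding $27692.9: you lose. Payoff $0.
The competing bid $31732.1 lies between your shaded bid and your value, so underbidding forfeits an item you could have won at a profitable price.
Loss from deviating = $16785.2 − ($0) = $16785.2.

$16785.2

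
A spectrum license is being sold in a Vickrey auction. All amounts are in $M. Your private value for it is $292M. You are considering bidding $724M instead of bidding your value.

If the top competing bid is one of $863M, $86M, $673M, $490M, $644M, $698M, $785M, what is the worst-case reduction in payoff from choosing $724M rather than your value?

$863M: same outcome either way → loss $0M.
$86M: same outcome either way → loss $0M.
$673M: truthful gives $0M, deviation gives −$381M → loss $381M.
$490M: truthful gives $0M, deviation gives −$198M → loss $198M.
$644M: truthful gives $0M, deviation gives −$352M → loss $352M.
$698M: truthful gives $0M, deviation gives −$406M → loss $406M.
$785M: same outcome either way → loss $0M.
Maximum loss: $406M.

$406M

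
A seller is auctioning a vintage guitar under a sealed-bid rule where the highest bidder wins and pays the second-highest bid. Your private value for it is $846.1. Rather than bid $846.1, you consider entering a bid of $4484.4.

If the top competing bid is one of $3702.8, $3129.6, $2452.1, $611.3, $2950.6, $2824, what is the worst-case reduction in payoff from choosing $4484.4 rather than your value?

$2856.7

$3702.8: truthful gives $0, deviation gives −$2856.7 → loss $2856.7.
$3129.6: truthful gives $0, deviation gives −$2283.5 → loss $2283.5.
$2452.1: truthful gives $0, deviation gives −$1606 → loss $1606.
$611.3: same outcome either way → loss $0.
$2950.6: truthful gives $0, deviation gives −$2104.5 → loss $2104.5.
$2824: truthful gives $0, deviation gives −$1977.9 → loss $1977.9.
Maximum loss: $2856.7.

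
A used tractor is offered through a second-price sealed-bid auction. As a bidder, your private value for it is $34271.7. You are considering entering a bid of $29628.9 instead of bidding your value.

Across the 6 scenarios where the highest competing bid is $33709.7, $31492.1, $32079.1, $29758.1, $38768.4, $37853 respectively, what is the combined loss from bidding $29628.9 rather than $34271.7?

$10047.8

The deviation costs you only when the competing bid falls strictly between $29628.9 and $34271.7; elsewhere both bids give the same outcome.
$33709.7: truthful payoff $562, deviation payoff $0 → loss $562.
$31492.1: truthful payoff $2779.6, deviation payoff $0 → loss $2779.6.
$32079.1: truthful payoff $2192.6, deviation payoff $0 → loss $2192.6.
$29758.1: truthful payoff $4513.6, deviation payoff $0 → loss $4513.6.
$38768.4: outcomes coincide → loss $0.
$37853: outcomes coincide → loss $0.
Total loss = $562 + $2779.6 + $2192.6 + $4513.6 = $10047.8.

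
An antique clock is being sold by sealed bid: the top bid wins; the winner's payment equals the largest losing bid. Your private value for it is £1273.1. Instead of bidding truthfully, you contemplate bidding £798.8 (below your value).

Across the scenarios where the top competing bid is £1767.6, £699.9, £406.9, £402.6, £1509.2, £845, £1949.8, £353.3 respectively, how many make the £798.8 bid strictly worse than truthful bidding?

The deviation hurts exactly when the highest competing bid lies strictly between £798.8 and £1273.1 — underbidding then forfeits a profitable win.
£1767.6: above both → same outcome either way.
£699.9: below both → same outcome either way.
£406.9: below both → same outcome either way.
£402.6: below both → same outcome either way.
£1509.2: above both → same outcome either way.
£845: inside the interval → strictly worse (loss £428.1).
£1949.8: above both → same outcome either way.
£353.3: below both → same outcome either way.
Count: 1.

1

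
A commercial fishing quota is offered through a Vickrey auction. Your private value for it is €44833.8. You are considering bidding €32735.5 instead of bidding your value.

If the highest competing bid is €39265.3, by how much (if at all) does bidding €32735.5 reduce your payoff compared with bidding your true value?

Bidding your value €44833.8: you win (since €44833.8 > €39265.3) and pay €39265.3. Payoff €5568.5.
Bidding €32735.5: you lose. Payoff €0.
The competing bid €39265.3 lies between your shaded bid and your value, so underbidding forfeits an item you could have won at a profitable price.
Loss from deviating = €5568.5 − (€0) = €5568.5.

€5568.5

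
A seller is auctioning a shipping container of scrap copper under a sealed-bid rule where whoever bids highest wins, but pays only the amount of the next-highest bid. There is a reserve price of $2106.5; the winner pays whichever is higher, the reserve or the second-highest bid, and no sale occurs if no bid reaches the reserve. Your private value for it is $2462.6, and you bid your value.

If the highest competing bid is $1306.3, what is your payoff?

Your bid $2462.6 is the highest and exceeds the reserve.
Price = max(second-highest bid, reserve) = max($1306.3, $2106.5) = $2106.5.
Payoff = $2462.6 − $2106.5 = $356.1.

$356.1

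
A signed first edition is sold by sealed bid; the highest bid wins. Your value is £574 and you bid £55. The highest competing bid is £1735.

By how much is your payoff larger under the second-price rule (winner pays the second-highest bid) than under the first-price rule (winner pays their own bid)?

£0

Your bid £55 is below £1735, so you lose under either rule.
Payoff is £0 in both cases; difference = £0.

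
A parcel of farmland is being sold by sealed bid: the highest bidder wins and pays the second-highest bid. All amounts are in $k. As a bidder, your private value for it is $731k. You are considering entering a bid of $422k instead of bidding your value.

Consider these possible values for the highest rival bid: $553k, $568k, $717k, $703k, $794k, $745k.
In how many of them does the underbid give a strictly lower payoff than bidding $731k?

4

The deviation hurts exactly when the highest competing bid lies strictly between $422k and $731k — underbidding then forfeits a profitable win.
$553k: inside the interval → strictly worse (loss $178k).
$568k: inside the interval → strictly worse (loss $163k).
$717k: inside the interval → strictly worse (loss $14k).
$703k: inside the interval → strictly worse (loss $28k).
$794k: above both → same outcome either way.
$745k: above both → same outcome either way.
Count: 4.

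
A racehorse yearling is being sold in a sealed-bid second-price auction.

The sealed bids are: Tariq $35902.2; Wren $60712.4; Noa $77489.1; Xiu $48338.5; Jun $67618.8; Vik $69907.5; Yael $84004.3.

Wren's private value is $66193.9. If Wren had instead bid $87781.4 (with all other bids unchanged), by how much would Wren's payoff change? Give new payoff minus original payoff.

The highest bid among the other bidders is $84004.3; Wren's bid doesn't change that.
Original bid $60712.4: Wren is not highest (top rival bid is $84004.3); payoff $0.
Alternative bid $87781.4: Wren is highest, pays the top rival bid $84004.3; payoff $66193.9 − $84004.3 = −$17810.4.
Change in payoff = −$17810.4 − ($0) = −$17810.4.

−$17810.4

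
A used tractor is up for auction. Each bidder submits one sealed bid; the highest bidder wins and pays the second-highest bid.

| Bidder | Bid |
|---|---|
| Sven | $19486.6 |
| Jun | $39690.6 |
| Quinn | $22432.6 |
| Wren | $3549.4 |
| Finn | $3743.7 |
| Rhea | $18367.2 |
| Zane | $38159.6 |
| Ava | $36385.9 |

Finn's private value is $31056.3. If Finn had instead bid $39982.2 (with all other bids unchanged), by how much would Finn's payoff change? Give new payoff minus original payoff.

The highest bid among the other bidders is $39690.6; Finn's bid doesn't change that.
Original bid $3743.7: Finn is not highest (top rival bid is $39690.6); payoff $0.
Alternative bid $39982.2: Finn is highest, pays the top rival bid $39690.6; payoff $31056.3 − $39690.6 = −$8634.3.
Change in payoff = −$8634.3 − ($0) = −$8634.3.

−$8634.3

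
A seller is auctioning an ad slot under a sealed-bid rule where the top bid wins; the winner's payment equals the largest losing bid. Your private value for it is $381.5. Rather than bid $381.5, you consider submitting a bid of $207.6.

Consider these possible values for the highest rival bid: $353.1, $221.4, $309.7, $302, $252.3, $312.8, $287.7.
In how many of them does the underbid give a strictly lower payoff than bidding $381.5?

The deviation hurts exactly when the highest competing bid lies strictly between $207.6 and $381.5 — underbidding then forfeits a profitable win.
$353.1: inside the interval → strictly worse (loss $28.4).
$221.4: inside the interval → strictly worse (loss $160.1).
$309.7: inside the interval → strictly worse (loss $71.8).
$302: inside the interval → strictly worse (loss $79.5).
$252.3: inside the interval → strictly worse (loss $129.2).
$312.8: inside the interval → strictly worse (loss $68.7).
$287.7: inside the interval → strictly worse (loss $93.8).
Count: 7.

7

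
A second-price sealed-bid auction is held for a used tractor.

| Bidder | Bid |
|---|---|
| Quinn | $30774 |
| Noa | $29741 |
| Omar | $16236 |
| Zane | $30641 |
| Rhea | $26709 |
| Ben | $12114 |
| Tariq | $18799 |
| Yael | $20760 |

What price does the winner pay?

Highest bid: Quinn at $30774, so Quinn wins.
Second-highest bid: Zane at $30641 — that is the price the winner pays.

$30641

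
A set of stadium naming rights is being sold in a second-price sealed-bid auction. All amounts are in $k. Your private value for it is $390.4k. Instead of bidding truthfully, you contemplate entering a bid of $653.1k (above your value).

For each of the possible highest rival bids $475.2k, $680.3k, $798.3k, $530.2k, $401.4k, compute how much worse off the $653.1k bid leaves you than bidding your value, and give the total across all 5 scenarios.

$235.6k

The deviation costs you only when the competing bid falls strictly between $390.4k and $653.1k; elsewhere both bids give the same outcome.
$475.2k: truthful payoff $0k, deviation payoff −$84.8k → loss $84.8k.
$680.3k: outcomes coincide → loss $0k.
$798.3k: outcomes coincide → loss $0k.
$530.2k: truthful payoff $0k, deviation payoff −$139.8k → loss $139.8k.
$401.4k: truthful payoff $0k, deviation payoff −$11k → loss $11k.
Total loss = $84.8k + $139.8k + $11k = $235.6k.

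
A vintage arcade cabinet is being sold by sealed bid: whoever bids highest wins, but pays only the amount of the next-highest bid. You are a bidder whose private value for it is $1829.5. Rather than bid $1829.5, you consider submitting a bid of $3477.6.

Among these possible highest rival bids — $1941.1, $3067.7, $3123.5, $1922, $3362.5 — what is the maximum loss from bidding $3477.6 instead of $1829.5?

$1941.1: truthful gives $0, deviation gives −$111.6 → loss $111.6.
$3067.7: truthful gives $0, deviation gives −$1238.2 → loss $1238.2.
$3123.5: truthful gives $0, deviation gives −$1294 → loss $1294.
$1922: truthful gives $0, deviation gives −$92.5 → loss $92.5.
$3362.5: truthful gives $0, deviation gives −$1533 → loss $1533.
Maximum loss: $1533.

$1533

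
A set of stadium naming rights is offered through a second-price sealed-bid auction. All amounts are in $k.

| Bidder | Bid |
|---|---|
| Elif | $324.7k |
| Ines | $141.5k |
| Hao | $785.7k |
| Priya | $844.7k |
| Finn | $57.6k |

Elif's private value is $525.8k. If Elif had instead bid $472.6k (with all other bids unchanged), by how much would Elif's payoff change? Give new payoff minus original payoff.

$0k

The highest bid among the other bidders is $844.7k; Elif's bid doesn't change that.
Original bid $324.7k: Elif is not highest (top rival bid is $844.7k); payoff $0k.
Alternative bid $472.6k: Elif is not highest (top rival bid is $844.7k); payoff $0k.
Change in payoff = $0k − ($0k) = $0k.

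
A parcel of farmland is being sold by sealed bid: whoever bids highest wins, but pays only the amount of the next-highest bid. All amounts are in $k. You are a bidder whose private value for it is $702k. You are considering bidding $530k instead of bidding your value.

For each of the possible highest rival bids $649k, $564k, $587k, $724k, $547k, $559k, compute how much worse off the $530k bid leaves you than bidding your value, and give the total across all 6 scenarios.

$604k

The deviation costs you only when the competing bid falls strictly between $530k and $702k; elsewhere both bids give the same outcome.
$649k: truthful payoff $53k, deviation payoff $0k → loss $53k.
$564k: truthful payoff $138k, deviation payoff $0k → loss $138k.
$587k: truthful payoff $115k, deviation payoff $0k → loss $115k.
$724k: outcomes coincide → loss $0k.
$547k: truthful payoff $155k, deviation payoff $0k → loss $155k.
$559k: truthful payoff $143k, deviation payoff $0k → loss $143k.
Total loss = $53k + $138k + $115k + $155k + $143k = $604k.
Because the price is fixed by the runner-up's bid, deviating from your value can only change a good outcome into a bad one — never the reverse.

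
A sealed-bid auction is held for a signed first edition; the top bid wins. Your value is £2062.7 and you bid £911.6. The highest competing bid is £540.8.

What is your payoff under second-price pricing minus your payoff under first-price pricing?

£370.8

You have the highest bid, so you win under either rule.
Second-price: pay £540.8 → payoff £1521.9.
First-price: pay your own bid £911.6 → payoff £1151.1.
Difference = £1521.9 − (£1151.1) = £370.8.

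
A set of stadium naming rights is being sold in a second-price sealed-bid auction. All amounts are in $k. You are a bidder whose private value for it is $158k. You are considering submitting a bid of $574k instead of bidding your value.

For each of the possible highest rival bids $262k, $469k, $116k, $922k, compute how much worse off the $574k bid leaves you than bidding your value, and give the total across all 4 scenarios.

The deviation costs you only when the competing bid falls strictly between $158k and $574k; elsewhere both bids give the same outcome.
$262k: truthful payoff $0k, deviation payoff −$104k → loss $104k.
$469k: truthful payoff $0k, deviation payoff −$311k → loss $311k.
$116k: outcomes coincide → loss $0k.
$922k: outcomes coincide → loss $0k.
Total loss = $104k + $311k = $415k.

$415k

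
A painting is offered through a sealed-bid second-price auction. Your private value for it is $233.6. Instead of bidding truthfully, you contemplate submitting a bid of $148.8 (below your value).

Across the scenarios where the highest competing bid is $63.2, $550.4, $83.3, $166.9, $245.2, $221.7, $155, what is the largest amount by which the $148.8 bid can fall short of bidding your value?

$63.2: same outcome either way → loss $0.
$550.4: same outcome either way → loss $0.
$83.3: same outcome either way → loss $0.
$166.9: truthful gives $66.7, deviation gives $0 → loss $66.7.
$245.2: same outcome either way → loss $0.
$221.7: truthful gives $11.9, deviation gives $0 → loss $11.9.
$155: truthful gives $78.6, deviation gives $0 → loss $78.6.
Maximum loss: $78.6.

$78.6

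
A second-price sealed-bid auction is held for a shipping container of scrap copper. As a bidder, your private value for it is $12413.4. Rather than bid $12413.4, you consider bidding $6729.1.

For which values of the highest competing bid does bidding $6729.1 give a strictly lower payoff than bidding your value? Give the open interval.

($6729.1, $12413.4)

If the competing bid is below $6729.1, both bids win at the same price — no difference.
If it is above $12413.4, both bids lose — no difference.
If it lies strictly between $6729.1 and $12413.4, bidding your value wins at a price below your value (positive payoff) while bidding $6729.1 loses (payoff 0).
So the deviation strictly hurts on the open interval ($6729.1, $12413.4).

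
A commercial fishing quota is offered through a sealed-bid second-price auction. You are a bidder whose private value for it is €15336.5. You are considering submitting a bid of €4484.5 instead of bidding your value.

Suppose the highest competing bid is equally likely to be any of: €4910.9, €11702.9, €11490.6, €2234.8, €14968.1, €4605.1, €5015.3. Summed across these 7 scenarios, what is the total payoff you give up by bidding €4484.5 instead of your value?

The deviation costs you only when the competing bid falls strictly between €4484.5 and €15336.5; elsewhere both bids give the same outcome.
€4910.9: truthful payoff €10425.6, deviation payoff €0 → loss €10425.6.
€11702.9: truthful payoff €3633.6, deviation payoff €0 → loss €3633.6.
€11490.6: truthful payoff €3845.9, deviation payoff €0 → loss €3845.9.
€2234.8: outcomes coincide → loss €0.
€14968.1: truthful payoff €368.4, deviation payoff €0 → loss €368.4.
€4605.1: truthful payoff €10731.4, deviation payoff €0 → loss €10731.4.
€5015.3: truthful payoff €10321.2, deviation payoff €0 → loss €10321.2.
Total loss = €10425.6 + €3633.6 + €3845.9 + €368.4 + €10731.4 + €10321.2 = €39326.1.

€39326.1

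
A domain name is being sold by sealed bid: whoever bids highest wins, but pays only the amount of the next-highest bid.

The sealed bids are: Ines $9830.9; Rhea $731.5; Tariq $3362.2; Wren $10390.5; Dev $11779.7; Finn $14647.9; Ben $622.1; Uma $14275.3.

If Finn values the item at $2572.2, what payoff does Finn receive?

−$11703.1

Highest bid: Finn at $14647.9, so Finn wins.
Second-highest bid: Uma at $14275.3 — that is the price the winner pays.
Finn's payoff = value − price = $2572.2 − $14275.3 = −$11703.1.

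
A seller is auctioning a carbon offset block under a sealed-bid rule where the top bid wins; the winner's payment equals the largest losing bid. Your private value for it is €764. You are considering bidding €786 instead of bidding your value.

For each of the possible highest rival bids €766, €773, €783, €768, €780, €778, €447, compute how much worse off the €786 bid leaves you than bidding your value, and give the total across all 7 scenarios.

The deviation costs you only when the competing bid falls strictly between €764 and €786; elsewhere both bids give the same outcome.
€766: truthful payoff €0, deviation payoff −€2 → loss €2.
€773: truthful payoff €0, deviation payoff −€9 → loss €9.
€783: truthful payoff €0, deviation payoff −€19 → loss €19.
€768: truthful payoff €0, deviation payoff −€4 → loss €4.
€780: truthful payoff €0, deviation payoff −€16 → loss €16.
€778: truthful payoff €0, deviation payoff −€14 → loss €14.
€447: outcomes coincide → loss €0.
Total loss = €2 + €9 + €19 + €4 + €16 + €14 = €64.

€64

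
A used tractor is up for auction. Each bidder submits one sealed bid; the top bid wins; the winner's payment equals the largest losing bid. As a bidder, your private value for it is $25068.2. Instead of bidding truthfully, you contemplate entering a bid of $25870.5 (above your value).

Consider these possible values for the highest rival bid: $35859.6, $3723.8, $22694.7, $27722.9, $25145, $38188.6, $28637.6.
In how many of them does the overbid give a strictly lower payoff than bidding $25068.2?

1

The deviation hurts exactly when the highest competing bid lies strictly between $25068.2 and $25870.5 — overbidding then wins at a price above your value.
$35859.6: above both → same outcome either way.
$3723.8: below both → same outcome either way.
$22694.7: below both → same outcome either way.
$27722.9: above both → same outcome either way.
$25145: inside the interval → strictly worse (loss $76.8).
$38188.6: above both → same outcome either way.
$28637.6: above both → same outcome either way.
Count: 1.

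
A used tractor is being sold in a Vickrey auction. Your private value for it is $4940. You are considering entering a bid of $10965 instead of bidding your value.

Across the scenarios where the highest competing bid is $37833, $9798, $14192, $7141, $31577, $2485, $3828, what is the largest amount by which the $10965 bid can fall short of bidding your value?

$4858

$37833: same outcome either way → loss $0.
$9798: truthful gives $0, deviation gives −$4858 → loss $4858.
$14192: same outcome either way → loss $0.
$7141: truthful gives $0, deviation gives −$2201 → loss $2201.
$31577: same outcome either way → loss $0.
$2485: same outcome either way → loss $0.
$3828: same outcome either way → loss $0.
Maximum loss: $4858.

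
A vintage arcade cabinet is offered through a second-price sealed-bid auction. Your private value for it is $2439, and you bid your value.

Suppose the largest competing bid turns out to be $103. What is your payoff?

Your bid $2439 exceeds the highest competing bid $103, so you win.
In a second-price auction the winner pays the second-highest bid, $103.
Payoff = value − price = $2439 − $103 = $2336.

$2336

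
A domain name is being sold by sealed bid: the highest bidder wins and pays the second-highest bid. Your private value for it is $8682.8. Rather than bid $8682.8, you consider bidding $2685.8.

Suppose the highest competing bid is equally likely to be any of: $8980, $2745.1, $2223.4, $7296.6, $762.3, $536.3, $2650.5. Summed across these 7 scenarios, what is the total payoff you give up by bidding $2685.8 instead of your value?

The deviation costs you only when the competing bid falls strictly between $2685.8 and $8682.8; elsewhere both bids give the same outcome.
$8980: outcomes coincide → loss $0.
$2745.1: truthful payoff $5937.7, deviation payoff $0 → loss $5937.7.
$2223.4: outcomes coincide → loss $0.
$7296.6: truthful payoff $1386.2, deviation payoff $0 → loss $1386.2.
$762.3: outcomes coincide → loss $0.
$536.3: outcomes coincide → loss $0.
$2650.5: outcomes coincide → loss $0.
Total loss = $5937.7 + $1386.2 = $7323.9.
Because the price is fixed by the runner-up's bid, deviating from your value can only change a good outcome into a bad one — never the reverse.

$7323.9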